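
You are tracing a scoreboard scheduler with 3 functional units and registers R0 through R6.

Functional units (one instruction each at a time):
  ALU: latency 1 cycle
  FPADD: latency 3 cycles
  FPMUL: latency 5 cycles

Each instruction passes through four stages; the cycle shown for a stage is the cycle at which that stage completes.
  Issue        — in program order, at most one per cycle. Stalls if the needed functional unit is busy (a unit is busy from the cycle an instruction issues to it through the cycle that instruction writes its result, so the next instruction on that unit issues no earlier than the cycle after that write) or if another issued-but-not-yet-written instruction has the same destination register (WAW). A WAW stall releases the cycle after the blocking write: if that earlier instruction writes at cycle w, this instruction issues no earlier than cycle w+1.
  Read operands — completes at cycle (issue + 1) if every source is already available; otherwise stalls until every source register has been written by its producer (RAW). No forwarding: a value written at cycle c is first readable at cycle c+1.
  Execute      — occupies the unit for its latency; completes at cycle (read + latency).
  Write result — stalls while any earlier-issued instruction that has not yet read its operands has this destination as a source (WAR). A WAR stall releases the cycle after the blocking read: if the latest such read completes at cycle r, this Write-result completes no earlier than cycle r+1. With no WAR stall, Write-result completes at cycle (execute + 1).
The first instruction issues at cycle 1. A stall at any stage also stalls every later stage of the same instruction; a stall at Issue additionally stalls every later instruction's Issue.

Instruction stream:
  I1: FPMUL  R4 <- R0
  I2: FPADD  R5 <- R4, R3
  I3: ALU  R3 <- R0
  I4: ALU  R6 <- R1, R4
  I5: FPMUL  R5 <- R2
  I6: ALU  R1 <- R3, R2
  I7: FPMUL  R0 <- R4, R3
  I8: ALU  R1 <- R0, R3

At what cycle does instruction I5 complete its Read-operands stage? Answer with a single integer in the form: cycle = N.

cycle = 15

[I1] 1/2/7/8
[I2] 2/9/12/13  (RAW R4: wait I1 write@8)
[I3] 3/4/5/10  (WAR R3: wait I2 read@9)
[I4] 11/12/13/14  (struct: ALU busy until I3 writes@10)
[I5] 14/15/20/21  (WAW R5: wait I2 write@13)
[I6] 15/16/17/18
[I7] 22/23/28/29  (struct: FPMUL busy until I5 writes@21)
[I8] 23/30/31/32  (RAW R0: wait I7 write@29)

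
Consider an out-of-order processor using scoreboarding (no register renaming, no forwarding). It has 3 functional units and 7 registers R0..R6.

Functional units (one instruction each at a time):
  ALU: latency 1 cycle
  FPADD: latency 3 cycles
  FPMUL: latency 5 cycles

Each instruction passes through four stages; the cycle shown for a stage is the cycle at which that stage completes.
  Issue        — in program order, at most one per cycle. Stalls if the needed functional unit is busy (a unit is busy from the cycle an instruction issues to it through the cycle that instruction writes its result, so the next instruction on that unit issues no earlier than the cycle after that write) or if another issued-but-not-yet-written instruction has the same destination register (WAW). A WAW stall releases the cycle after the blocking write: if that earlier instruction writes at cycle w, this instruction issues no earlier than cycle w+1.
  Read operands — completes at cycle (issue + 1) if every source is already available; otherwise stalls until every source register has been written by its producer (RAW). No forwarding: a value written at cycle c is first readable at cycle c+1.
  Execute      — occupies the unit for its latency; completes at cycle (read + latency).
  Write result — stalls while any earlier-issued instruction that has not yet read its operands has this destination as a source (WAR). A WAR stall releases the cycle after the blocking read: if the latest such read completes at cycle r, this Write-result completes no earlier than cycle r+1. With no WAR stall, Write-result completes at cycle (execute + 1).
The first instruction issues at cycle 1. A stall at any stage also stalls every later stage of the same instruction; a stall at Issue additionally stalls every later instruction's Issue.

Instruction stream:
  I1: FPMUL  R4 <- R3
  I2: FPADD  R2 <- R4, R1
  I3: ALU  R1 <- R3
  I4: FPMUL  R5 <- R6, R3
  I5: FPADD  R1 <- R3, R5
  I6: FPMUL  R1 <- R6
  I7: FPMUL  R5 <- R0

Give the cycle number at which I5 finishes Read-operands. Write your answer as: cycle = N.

cycle = 17

I1  is:1  ro:2  ex:7  wr:8
I2  is:2  ro:9  ex:12  wr:13  — RAW R4: wait I1 write@8
I3  is:3  ro:4  ex:5  wr:10  — WAR R1: wait I2 read@9
I4  is:9  ro:10  ex:15  wr:16  — struct: FPMUL busy until I1 writes@8
I5  is:14  ro:17  ex:20  wr:21  — struct: FPADD busy until I2 writes@13, RAW R5: wait I4 write@16
I6  is:22  ro:23  ex:28  wr:29  — WAW R1: wait I5 write@21
I7  is:30  ro:31  ex:36  wr:37  — struct: FPMUL busy until I6 writes@29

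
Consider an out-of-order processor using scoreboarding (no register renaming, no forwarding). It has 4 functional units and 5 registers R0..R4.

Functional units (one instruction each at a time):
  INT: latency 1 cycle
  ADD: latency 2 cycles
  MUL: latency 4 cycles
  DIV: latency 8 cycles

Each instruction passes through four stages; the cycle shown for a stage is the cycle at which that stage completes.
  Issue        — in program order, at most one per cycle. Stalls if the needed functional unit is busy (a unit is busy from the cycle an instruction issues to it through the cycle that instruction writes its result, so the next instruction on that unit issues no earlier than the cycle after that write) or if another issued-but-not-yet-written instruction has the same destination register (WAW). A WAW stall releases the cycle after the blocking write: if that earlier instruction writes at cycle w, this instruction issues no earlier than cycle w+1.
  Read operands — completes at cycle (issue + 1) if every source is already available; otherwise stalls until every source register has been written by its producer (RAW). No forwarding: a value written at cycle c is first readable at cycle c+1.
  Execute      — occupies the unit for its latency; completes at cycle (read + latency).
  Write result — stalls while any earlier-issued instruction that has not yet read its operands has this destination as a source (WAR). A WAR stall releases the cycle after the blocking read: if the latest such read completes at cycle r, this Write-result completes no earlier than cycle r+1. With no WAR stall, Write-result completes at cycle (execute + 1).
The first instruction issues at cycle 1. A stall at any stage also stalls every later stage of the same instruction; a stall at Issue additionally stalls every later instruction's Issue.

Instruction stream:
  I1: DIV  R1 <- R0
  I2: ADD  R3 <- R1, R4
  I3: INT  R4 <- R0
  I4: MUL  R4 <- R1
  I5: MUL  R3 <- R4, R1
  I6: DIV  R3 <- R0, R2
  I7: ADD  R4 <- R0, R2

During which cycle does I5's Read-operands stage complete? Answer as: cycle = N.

1) issue 1, read 2, done 10, write 11
2) issue 2, read 12, done 14, write 15  <RAW R1: wait I1 write@11>
3) issue 3, read 4, done 5, write 13  <WAR R4: wait I2 read@12>
4) issue 14, read 15, done 19, write 20  <WAW R4: wait I3 write@13>
5) issue 21, read 22, done 26, write 27  <struct: MUL busy until I4 writes@20>
6) issue 28, read 29, done 37, write 38  <WAW R3: wait I5 write@27>
7) issue 29, read 30, done 32, write 33

cycle = 22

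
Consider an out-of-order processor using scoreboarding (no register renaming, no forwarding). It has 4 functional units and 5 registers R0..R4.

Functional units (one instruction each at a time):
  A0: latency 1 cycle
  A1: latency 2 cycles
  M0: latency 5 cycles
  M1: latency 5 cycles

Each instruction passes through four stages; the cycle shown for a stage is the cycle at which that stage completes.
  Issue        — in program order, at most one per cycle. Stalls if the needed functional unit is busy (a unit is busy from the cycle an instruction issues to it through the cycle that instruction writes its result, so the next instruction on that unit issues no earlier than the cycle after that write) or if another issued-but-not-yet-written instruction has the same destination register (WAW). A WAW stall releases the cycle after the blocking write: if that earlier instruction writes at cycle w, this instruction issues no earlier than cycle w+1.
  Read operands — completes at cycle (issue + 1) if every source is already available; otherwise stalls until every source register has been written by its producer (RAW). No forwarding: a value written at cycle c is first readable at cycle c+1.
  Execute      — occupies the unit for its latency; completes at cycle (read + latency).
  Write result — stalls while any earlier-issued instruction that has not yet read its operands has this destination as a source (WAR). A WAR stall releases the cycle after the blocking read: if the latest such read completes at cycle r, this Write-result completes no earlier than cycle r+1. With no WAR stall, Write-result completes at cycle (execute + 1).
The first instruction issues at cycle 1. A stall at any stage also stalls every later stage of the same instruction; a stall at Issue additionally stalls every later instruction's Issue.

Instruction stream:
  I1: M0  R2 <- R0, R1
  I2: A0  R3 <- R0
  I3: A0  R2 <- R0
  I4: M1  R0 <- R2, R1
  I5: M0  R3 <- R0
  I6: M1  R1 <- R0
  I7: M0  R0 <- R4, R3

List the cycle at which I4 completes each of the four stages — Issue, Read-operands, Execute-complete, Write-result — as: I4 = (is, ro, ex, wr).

I1 -> (1, 2, 7, 8)
I2 -> (2, 3, 4, 5)
I3 -> (9, 10, 11, 12)  // WAW R2: wait I1 write@8
I4 -> (10, 13, 18, 19)  // RAW R2: wait I3 write@12
I5 -> (11, 20, 25, 26)  // RAW R0: wait I4 write@19
I6 -> (20, 21, 26, 27)  // struct: M1 busy until I4 writes@19
I7 -> (27, 28, 33, 34)  // struct: M0 busy until I5 writes@26

I4 = (10, 13, 18, 19)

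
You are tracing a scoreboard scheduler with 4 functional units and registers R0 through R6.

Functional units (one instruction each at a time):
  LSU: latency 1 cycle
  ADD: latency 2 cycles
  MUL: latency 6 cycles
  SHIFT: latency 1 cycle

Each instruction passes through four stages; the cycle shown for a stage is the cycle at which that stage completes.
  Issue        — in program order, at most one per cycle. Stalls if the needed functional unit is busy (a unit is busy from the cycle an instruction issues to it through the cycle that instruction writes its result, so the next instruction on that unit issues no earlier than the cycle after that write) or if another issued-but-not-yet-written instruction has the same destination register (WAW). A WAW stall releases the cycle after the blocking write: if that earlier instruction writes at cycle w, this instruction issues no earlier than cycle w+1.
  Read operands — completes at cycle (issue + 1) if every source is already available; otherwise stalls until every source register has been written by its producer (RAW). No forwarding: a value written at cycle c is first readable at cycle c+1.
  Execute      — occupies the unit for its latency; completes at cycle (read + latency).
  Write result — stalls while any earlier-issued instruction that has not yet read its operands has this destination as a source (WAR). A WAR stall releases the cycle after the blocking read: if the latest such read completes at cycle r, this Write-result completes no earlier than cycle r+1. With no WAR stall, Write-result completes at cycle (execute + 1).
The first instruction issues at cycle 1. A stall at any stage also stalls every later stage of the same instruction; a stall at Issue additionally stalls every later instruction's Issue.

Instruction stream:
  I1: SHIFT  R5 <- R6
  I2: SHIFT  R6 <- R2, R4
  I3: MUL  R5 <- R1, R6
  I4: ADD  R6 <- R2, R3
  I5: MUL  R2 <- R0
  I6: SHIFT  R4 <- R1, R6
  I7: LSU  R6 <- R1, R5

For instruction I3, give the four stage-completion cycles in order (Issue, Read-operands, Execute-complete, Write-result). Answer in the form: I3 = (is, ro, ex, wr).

I1: IS=1 RO=2 EX=3 WR=4
I2: IS=5 RO=6 EX=7 WR=8  [struct: SHIFT busy until I1 writes@4]
I3: IS=6 RO=9 EX=15 WR=16  [RAW R6: wait I2 write@8]
I4: IS=9 RO=10 EX=12 WR=13  [WAW R6: wait I2 write@8]
I5: IS=17 RO=18 EX=24 WR=25  [struct: MUL busy until I3 writes@16]
I6: IS=18 RO=19 EX=20 WR=21
I7: IS=19 RO=20 EX=21 WR=22

I3 = (6, 9, 15, 16)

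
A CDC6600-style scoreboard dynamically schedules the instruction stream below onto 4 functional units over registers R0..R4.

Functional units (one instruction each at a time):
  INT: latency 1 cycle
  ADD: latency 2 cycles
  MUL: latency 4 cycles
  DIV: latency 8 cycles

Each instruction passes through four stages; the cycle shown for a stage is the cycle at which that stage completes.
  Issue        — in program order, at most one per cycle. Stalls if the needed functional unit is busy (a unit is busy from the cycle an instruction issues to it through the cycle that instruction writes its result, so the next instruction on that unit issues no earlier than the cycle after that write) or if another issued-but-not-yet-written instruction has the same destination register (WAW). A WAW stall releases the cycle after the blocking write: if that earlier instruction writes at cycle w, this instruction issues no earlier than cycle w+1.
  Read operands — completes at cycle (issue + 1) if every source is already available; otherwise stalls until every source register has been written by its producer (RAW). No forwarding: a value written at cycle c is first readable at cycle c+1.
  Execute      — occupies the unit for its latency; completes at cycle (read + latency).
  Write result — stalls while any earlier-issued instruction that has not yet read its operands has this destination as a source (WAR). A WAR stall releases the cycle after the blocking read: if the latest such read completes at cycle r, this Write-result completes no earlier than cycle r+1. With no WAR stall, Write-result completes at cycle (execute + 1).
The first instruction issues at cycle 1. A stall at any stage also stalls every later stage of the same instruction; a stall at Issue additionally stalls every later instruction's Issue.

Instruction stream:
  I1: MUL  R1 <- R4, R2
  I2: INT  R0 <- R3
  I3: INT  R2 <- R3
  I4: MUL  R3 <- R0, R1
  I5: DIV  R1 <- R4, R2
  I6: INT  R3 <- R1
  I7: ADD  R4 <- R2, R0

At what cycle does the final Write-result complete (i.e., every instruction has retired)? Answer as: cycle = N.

cycle = 22

I1 -> (1, 2, 6, 7)
I2 -> (2, 3, 4, 5)
I3 -> (6, 7, 8, 9)  // struct: INT busy until I2 writes@5
I4 -> (8, 9, 13, 14)  // struct: MUL busy until I1 writes@7
I5 -> (9, 10, 18, 19)
I6 -> (15, 20, 21, 22)  // WAW R3: wait I4 write@14, RAW R1: wait I5 write@19
I7 -> (16, 17, 19, 20)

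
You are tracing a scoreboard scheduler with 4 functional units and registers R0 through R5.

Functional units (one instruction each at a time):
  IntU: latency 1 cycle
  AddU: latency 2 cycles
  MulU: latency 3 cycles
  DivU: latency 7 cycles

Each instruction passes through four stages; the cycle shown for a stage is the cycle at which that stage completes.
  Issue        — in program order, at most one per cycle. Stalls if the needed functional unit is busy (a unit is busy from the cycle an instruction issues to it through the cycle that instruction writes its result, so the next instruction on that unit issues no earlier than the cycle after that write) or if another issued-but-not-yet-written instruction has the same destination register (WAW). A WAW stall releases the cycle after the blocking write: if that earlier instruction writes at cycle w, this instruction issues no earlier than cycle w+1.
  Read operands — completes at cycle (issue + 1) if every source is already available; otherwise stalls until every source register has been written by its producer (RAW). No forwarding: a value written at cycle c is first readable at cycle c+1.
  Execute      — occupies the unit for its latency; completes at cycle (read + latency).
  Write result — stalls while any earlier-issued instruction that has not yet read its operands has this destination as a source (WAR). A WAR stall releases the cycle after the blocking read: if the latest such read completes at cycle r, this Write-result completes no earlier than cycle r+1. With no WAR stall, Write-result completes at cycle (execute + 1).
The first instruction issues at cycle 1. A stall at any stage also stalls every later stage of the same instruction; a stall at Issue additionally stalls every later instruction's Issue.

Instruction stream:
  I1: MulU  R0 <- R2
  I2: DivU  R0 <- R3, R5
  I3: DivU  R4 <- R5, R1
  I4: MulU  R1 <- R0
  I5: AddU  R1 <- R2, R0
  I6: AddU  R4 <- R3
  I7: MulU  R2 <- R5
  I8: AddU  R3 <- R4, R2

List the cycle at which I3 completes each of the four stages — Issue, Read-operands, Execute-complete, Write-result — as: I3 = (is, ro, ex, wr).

I3 = (17, 18, 25, 26)

I1: IS=1 RO=2 EX=5 WR=6
I2: IS=7 RO=8 EX=15 WR=16  [WAW R0: wait I1 write@6]
I3: IS=17 RO=18 EX=25 WR=26  [struct: DivU busy until I2 writes@16]
I4: IS=18 RO=19 EX=22 WR=23
I5: IS=24 RO=25 EX=27 WR=28  [WAW R1: wait I4 write@23]
I6: IS=29 RO=30 EX=32 WR=33  [struct: AddU busy until I5 writes@28]
I7: IS=30 RO=31 EX=34 WR=35
I8: IS=34 RO=36 EX=38 WR=39  [struct: AddU busy until I6 writes@33; RAW R2: wait I7 write@35]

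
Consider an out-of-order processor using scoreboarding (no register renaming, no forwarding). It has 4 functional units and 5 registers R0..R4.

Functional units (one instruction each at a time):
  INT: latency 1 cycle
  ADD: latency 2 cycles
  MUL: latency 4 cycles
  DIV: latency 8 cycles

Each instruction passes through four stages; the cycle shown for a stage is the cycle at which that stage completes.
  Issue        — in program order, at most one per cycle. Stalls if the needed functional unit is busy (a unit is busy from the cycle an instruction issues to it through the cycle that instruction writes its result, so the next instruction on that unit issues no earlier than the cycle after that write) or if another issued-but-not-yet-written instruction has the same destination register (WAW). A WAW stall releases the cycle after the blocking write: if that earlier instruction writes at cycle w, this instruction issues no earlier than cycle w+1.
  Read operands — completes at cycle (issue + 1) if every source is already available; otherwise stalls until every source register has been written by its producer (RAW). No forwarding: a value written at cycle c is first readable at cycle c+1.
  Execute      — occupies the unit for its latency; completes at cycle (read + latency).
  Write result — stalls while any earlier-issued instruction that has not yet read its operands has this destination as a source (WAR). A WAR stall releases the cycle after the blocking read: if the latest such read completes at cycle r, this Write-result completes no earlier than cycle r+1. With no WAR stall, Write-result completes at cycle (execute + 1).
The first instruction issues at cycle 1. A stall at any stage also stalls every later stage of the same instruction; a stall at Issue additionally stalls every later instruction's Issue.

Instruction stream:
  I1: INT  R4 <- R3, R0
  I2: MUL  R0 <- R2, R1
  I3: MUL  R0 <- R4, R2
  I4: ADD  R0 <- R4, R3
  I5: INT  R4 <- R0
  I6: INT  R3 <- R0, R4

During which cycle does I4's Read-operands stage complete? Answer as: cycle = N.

cycle = 17

[1] I1→INT
[2] I1 RO · I2→MUL
[3] I1 EX · I2 RO
[4] I1 WR R4
[7] I2 EX
[8] I2 WR R0
[9] I3→MUL
[10] I3 RO
[14] I3 EX
[15] I3 WR R0
[16] I4→ADD
[17] I4 RO · I5→INT
[19] I4 EX
[20] I4 WR R0
[21] I5 RO
[22] I5 EX
[23] I5 WR R4
[24] I6→INT
[25] I6 RO
[26] I6 EX
[27] I6 WR R3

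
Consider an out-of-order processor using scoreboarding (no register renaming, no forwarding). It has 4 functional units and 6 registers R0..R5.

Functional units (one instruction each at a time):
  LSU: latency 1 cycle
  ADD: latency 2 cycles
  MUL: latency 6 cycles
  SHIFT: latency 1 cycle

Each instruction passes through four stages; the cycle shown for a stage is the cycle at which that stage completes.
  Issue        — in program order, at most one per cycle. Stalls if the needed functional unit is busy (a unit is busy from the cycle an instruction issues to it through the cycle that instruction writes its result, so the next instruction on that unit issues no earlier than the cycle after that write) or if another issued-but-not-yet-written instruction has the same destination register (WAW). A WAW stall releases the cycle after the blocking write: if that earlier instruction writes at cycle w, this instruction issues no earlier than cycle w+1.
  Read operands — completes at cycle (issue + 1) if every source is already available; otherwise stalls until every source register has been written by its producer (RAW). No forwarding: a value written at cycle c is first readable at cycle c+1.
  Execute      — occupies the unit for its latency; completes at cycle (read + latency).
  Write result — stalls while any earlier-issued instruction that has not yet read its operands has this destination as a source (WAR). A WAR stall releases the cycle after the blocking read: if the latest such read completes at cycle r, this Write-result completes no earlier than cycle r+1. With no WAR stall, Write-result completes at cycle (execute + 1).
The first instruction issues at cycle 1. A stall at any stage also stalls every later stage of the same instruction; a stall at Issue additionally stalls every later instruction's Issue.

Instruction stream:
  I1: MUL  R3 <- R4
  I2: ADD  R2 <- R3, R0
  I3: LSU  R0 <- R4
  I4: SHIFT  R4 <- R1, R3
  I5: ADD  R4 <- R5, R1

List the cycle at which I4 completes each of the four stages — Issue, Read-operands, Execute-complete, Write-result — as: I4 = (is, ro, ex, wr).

cycle 1: I1→MUL
cycle 2: I1 RO · I2→ADD
cycle 3: I3→LSU
cycle 4: I3 RO · I4→SHIFT
cycle 5: I3 EX
cycle 8: I1 EX
cycle 9: I1 WR R3
cycle 10: I2 RO · I4 RO
cycle 11: I3 WR R0 · I4 EX
cycle 12: I2 EX · I4 WR R4
cycle 13: I2 WR R2
cycle 14: I5→ADD
cycle 15: I5 RO
cycle 17: I5 EX
cycle 18: I5 WR R4

I4 = (4, 10, 11, 12)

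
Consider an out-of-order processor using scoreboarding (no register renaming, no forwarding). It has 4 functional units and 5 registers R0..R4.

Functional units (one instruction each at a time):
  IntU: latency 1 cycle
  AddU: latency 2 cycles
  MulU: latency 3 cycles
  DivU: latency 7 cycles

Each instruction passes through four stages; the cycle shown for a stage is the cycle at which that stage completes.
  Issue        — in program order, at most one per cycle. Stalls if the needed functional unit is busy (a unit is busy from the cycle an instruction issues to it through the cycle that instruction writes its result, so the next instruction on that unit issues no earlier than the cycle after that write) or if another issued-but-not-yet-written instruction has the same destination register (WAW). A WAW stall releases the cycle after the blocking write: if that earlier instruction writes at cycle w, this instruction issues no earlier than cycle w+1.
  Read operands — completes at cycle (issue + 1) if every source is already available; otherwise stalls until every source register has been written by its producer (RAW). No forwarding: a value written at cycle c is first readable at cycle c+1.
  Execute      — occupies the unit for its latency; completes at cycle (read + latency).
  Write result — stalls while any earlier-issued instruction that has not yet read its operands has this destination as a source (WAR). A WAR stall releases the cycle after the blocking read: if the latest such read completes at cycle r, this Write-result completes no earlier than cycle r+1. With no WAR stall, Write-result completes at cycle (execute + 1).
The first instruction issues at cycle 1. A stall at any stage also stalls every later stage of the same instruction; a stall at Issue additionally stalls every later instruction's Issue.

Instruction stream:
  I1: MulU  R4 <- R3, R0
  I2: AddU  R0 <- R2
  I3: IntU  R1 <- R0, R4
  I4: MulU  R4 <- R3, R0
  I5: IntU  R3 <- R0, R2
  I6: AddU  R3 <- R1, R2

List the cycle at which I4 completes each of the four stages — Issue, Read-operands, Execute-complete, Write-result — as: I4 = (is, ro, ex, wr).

[1] issue I1 (MulU)
[2] I1 read-ops; issue I2 (AddU)
[3] I2 read-ops; issue I3 (IntU)
[5] I1 finished on MulU; I2 finished on AddU
[6] I1→R4; I2→R0
[7] I3 read-ops; issue I4 (MulU)
[8] I3 finished on IntU; I4 read-ops
[9] I3→R1
[10] issue I5 (IntU)
[11] I4 finished on MulU; I5 read-ops
[12] I4→R4; I5 finished on IntU
[13] I5→R3
[14] issue I6 (AddU)
[15] I6 read-ops
[17] I6 finished on AddU
[18] I6→R3

I4 = (7, 8, 11, 12)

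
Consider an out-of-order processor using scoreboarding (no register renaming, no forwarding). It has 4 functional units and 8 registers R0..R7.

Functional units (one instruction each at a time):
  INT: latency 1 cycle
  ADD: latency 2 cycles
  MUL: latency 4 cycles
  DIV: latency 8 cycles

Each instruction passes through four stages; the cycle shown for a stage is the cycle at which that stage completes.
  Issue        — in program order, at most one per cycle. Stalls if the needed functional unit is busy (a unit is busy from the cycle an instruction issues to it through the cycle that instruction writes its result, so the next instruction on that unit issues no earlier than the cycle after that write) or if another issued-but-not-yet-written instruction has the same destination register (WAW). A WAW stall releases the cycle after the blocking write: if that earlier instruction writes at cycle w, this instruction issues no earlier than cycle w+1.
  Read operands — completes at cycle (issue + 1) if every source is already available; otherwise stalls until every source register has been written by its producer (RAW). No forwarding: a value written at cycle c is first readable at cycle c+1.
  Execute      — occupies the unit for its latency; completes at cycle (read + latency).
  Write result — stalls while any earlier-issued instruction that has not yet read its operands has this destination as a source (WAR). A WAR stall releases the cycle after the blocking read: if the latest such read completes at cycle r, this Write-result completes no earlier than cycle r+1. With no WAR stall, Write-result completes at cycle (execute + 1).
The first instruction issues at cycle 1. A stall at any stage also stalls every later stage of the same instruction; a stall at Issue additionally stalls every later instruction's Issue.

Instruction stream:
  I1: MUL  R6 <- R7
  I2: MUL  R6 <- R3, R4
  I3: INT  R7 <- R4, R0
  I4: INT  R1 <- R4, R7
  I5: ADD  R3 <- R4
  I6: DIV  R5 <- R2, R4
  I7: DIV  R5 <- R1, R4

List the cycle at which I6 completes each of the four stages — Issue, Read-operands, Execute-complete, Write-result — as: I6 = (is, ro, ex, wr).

cycle 1: I1 issues→MUL
cycle 2: I1 reads
cycle 6: I1 exec-done
cycle 7: I1 writes R6
cycle 8: I2 issues→MUL
cycle 9: I2 reads | I3 issues→INT
cycle 10: I3 reads
cycle 11: I3 exec-done
cycle 12: I3 writes R7
cycle 13: I2 exec-done | I4 issues→INT
cycle 14: I2 writes R6 | I4 reads | I5 issues→ADD
cycle 15: I4 exec-done | I5 reads | I6 issues→DIV
cycle 16: I4 writes R1 | I6 reads
cycle 17: I5 exec-done
cycle 18: I5 writes R3
cycle 24: I6 exec-done
cycle 25: I6 writes R5
cycle 26: I7 issues→DIV
cycle 27: I7 reads
cycle 35: I7 exec-done
cycle 36: I7 writes R5

I6 = (15, 16, 24, 25)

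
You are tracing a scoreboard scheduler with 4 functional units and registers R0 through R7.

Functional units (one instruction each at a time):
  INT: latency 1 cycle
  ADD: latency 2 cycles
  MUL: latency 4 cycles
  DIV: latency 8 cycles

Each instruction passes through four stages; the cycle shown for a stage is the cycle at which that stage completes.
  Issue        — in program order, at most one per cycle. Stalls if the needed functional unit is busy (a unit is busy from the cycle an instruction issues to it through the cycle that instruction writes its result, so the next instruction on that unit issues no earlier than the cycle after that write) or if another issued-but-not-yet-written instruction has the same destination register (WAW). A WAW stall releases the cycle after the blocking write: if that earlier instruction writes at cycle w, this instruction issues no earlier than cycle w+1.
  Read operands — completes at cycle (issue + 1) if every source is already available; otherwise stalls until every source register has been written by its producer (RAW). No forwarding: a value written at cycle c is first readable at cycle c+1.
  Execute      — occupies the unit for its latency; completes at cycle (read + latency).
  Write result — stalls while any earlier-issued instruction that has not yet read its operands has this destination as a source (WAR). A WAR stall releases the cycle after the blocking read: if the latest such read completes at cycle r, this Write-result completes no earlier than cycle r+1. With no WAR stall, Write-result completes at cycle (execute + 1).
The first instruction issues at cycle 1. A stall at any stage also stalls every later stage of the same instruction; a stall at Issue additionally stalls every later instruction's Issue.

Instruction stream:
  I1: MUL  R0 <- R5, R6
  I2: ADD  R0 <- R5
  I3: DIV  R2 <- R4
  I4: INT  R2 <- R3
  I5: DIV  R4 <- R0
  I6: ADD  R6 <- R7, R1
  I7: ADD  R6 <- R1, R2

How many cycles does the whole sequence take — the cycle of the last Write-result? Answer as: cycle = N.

cycle 1: issue I1 (MUL)
cycle 2: I1 read-ops
cycle 6: I1 finished on MUL
cycle 7: I1→R0
cycle 8: issue I2 (ADD)
cycle 9: I2 read-ops, issue I3 (DIV)
cycle 10: I3 read-ops
cycle 11: I2 finished on ADD
cycle 12: I2→R0
cycle 18: I3 finished on DIV
cycle 19: I3→R2
cycle 20: issue I4 (INT)
cycle 21: I4 read-ops, issue I5 (DIV)
cycle 22: I4 finished on INT, I5 read-ops, issue I6 (ADD)
cycle 23: I4→R2, I6 read-ops
cycle 25: I6 finished on ADD
cycle 26: I6→R6
cycle 27: issue I7 (ADD)
cycle 28: I7 read-ops
cycle 30: I5 finished on DIV, I7 finished on ADD
cycle 31: I5→R4, I7→R6

cycle = 31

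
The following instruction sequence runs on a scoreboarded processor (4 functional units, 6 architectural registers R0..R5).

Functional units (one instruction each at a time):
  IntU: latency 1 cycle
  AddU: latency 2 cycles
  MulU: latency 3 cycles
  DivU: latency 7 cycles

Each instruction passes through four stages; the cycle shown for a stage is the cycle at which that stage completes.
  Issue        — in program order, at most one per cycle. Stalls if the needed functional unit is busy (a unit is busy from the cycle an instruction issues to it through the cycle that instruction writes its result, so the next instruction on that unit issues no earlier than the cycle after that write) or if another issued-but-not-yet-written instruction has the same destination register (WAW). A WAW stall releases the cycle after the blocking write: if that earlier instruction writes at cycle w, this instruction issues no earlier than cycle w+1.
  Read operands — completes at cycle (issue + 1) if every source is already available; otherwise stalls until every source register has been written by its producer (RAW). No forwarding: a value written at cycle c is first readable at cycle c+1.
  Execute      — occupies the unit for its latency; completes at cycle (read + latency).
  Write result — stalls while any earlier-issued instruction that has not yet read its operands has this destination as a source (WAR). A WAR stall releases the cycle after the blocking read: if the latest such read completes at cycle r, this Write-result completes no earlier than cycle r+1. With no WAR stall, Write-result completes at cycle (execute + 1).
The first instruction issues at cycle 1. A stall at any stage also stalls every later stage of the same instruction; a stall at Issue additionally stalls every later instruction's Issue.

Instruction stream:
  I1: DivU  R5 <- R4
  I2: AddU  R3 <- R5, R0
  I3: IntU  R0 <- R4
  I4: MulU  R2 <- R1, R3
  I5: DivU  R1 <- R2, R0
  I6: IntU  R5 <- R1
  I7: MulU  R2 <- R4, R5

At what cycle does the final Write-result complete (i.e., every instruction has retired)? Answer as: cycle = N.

[1] I1 dispatched to DivU
[2] I1 operands ready, I2 dispatched to AddU
[3] I3 dispatched to IntU
[4] I3 operands ready, I4 dispatched to MulU
[5] I3 complete
[9] I1 complete
[10] R5←I1
[11] I2 operands ready, I5 dispatched to DivU
[12] R0←I3
[13] I2 complete, I6 dispatched to IntU
[14] R3←I2
[15] I4 operands ready
[18] I4 complete
[19] R2←I4
[20] I5 operands ready, I7 dispatched to MulU
[27] I5 complete
[28] R1←I5
[29] I6 operands ready
[30] I6 complete
[31] R5←I6
[32] I7 operands ready
[35] I7 complete
[36] R2←I7

cycle = 36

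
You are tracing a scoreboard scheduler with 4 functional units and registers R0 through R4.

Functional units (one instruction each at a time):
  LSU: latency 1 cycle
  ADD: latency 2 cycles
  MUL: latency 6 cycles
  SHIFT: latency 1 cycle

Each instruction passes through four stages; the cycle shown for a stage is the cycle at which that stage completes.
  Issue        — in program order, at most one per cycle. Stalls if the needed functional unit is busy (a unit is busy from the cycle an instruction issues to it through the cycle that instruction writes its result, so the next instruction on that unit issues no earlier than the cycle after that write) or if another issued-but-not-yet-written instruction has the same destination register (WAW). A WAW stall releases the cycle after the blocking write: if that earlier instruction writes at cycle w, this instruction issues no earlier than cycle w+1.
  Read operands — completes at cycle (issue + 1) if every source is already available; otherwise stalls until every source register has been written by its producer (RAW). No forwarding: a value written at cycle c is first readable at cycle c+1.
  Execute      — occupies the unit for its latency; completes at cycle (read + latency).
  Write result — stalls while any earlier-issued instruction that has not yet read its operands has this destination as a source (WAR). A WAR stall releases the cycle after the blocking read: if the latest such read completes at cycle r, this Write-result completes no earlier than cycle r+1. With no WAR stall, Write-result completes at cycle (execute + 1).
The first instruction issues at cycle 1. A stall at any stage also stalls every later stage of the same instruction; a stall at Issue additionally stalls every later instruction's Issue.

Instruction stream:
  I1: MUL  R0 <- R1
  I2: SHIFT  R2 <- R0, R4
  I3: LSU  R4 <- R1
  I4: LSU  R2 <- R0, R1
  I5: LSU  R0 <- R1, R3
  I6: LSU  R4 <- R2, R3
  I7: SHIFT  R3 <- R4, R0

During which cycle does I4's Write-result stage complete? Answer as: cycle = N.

cycle = 16

cycle 1: I1 dispatched to MUL
cycle 2: I1 operands ready | I2 dispatched to SHIFT
cycle 3: I3 dispatched to LSU
cycle 4: I3 operands ready
cycle 5: I3 complete
cycle 8: I1 complete
cycle 9: R0←I1
cycle 10: I2 operands ready
cycle 11: I2 complete | R4←I3
cycle 12: R2←I2
cycle 13: I4 dispatched to LSU
cycle 14: I4 operands ready
cycle 15: I4 complete
cycle 16: R2←I4
cycle 17: I5 dispatched to LSU
cycle 18: I5 operands ready
cycle 19: I5 complete
cycle 20: R0←I5
cycle 21: I6 dispatched to LSU
cycle 22: I6 operands ready | I7 dispatched to SHIFT
cycle 23: I6 complete
cycle 24: R4←I6
cycle 25: I7 operands ready
cycle 26: I7 complete
cycle 27: R3←I7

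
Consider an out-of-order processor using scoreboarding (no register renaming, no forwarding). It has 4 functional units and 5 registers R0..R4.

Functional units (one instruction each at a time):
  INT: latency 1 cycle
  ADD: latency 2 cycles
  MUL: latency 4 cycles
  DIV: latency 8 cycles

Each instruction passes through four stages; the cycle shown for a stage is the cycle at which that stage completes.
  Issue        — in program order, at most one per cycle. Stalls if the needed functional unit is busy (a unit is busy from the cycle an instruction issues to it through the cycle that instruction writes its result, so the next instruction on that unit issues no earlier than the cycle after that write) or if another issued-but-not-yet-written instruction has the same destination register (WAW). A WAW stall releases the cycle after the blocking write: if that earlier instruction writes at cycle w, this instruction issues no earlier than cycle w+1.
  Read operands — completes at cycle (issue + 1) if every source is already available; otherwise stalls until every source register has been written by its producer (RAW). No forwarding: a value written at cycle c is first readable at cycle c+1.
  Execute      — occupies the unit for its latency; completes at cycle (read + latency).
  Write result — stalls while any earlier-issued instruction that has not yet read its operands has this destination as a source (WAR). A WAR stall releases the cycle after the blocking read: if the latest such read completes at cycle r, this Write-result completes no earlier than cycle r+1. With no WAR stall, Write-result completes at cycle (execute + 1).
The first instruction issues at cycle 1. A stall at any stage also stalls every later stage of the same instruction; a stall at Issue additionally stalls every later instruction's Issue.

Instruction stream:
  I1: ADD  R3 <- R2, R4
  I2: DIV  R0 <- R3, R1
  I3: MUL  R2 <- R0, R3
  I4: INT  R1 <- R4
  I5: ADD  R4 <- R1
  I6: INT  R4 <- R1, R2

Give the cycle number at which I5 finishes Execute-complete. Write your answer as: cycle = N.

I1: IS=1 RO=2 EX=4 WR=5
I2: IS=2 RO=6 EX=14 WR=15  [RAW R3: wait I1 write@5]
I3: IS=3 RO=16 EX=20 WR=21  [RAW R0: wait I2 write@15]
I4: IS=4 RO=5 EX=6 WR=7
I5: IS=6 RO=8 EX=10 WR=11  [struct: ADD busy until I1 writes@5; RAW R1: wait I4 write@7]
I6: IS=12 RO=22 EX=23 WR=24  [WAW R4: wait I5 write@11; RAW R2: wait I3 write@21]

cycle = 10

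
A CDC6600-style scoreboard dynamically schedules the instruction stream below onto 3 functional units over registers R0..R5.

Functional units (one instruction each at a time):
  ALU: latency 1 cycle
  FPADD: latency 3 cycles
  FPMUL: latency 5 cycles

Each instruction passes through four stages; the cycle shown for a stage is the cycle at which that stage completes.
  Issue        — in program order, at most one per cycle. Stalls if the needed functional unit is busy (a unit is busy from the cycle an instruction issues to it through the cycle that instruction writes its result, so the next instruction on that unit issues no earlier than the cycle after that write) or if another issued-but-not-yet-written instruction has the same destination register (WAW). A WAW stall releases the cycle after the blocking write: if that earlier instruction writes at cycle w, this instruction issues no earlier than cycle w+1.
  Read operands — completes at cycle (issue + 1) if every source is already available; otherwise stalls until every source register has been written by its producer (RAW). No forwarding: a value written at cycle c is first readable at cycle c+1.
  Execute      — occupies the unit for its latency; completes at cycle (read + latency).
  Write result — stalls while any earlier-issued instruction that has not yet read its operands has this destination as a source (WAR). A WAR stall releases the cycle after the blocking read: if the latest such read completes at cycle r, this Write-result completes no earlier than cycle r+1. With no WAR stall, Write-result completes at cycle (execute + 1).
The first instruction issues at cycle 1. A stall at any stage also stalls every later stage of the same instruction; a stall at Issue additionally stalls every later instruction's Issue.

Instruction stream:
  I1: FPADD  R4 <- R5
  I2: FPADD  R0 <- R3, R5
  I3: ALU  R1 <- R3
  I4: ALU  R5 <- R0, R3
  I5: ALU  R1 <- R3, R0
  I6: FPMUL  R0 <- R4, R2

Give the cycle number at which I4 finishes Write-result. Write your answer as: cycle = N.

cycle = 15

I1 -> (1, 2, 5, 6)
I2 -> (7, 8, 11, 12)  // struct: FPADD busy until I1 writes@6
I3 -> (8, 9, 10, 11)
I4 -> (12, 13, 14, 15)  // struct: ALU busy until I3 writes@11
I5 -> (16, 17, 18, 19)  // struct: ALU busy until I4 writes@15
I6 -> (17, 18, 23, 24)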